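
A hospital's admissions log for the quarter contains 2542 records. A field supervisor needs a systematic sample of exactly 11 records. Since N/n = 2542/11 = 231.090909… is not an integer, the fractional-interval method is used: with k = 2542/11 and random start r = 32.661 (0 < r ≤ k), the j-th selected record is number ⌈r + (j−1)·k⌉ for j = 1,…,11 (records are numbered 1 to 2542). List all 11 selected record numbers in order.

j=1: r + 0k = 32.661 → ⌈·⌉ = 33
j=2: r + 1k = 263.751909… → ⌈·⌉ = 264
j=3: r + 2k = 494.842818… → ⌈·⌉ = 495
j=4: r + 3k = 725.933727… → ⌈·⌉ = 726
j=5: r + 4k = 957.024636… → ⌈·⌉ = 958
j=6: r + 5k = 1188.115545… → ⌈·⌉ = 1189
j=7: r + 6k = 1419.206454… → ⌈·⌉ = 1420
j=8: r + 7k = 1650.297363… → ⌈·⌉ = 1651
j=9: r + 8k = 1881.388272… → ⌈·⌉ = 1882
j=10: r + 9k = 2112.479181… → ⌈·⌉ = 2113
j=11: r + 10k = 2343.570090… → ⌈·⌉ = 2344

33, 264, 495, 726, 958, 1189, 1420, 1651, 1882, 2113, 2344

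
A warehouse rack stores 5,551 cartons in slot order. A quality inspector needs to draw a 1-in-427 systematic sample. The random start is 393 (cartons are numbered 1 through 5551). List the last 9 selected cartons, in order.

5th selection = 393 + 4×427 = 2101
6th: 2101 + 427 = 2528
7th: 2528 + 427 = 2955
8th: 2955 + 427 = 3382
9th: 3382 + 427 = 3809
10th: 3809 + 427 = 4236
11th: 4236 + 427 = 4663
12th: 4663 + 427 = 5090
13th: 5090 + 427 = 5517

2101, 2528, 2955, 3382, 3809, 4236, 4663, 5090, 5517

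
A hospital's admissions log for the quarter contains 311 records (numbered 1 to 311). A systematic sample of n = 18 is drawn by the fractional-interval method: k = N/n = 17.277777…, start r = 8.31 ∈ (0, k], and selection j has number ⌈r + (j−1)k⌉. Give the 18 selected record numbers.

9, 26, 43, 61, 78, 95, 112, 130, 147, 164, 182, 199, 216, 233, 251, 268, 285, 303

j=1: r + 0k = 8.31 → ⌈·⌉ = 9
j=2: r + 1k = 25.587777… → ⌈·⌉ = 26
j=3: r + 2k = 42.865555… → ⌈·⌉ = 43
j=4: r + 3k = 60.143333… → ⌈·⌉ = 61
j=5: r + 4k = 77.421111… → ⌈·⌉ = 78
j=6: r + 5k = 94.698888… → ⌈·⌉ = 95
j=7: r + 6k = 111.976666… → ⌈·⌉ = 112
j=8: r + 7k = 129.254444… → ⌈·⌉ = 130
j=9: r + 8k = 146.532222… → ⌈·⌉ = 147
j=10: r + 9k = 163.81 → ⌈·⌉ = 164
j=11: r + 10k = 181.087777… → ⌈·⌉ = 182
j=12: r + 11k = 198.365555… → ⌈·⌉ = 199
j=13: r + 12k = 215.643333… → ⌈·⌉ = 216
j=14: r + 13k = 232.921111… → ⌈·⌉ = 233
j=15: r + 14k = 250.198888… → ⌈·⌉ = 251
j=16: r + 15k = 267.476666… → ⌈·⌉ = 268
j=17: r + 16k = 284.754444… → ⌈·⌉ = 285
j=18: r + 17k = 302.032222… → ⌈·⌉ = 303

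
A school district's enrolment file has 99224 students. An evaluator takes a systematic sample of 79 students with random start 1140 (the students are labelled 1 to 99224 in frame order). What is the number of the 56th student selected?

70220

k = 99224/79 = 1256
56th selection = r + (56−1)·k = 1140 + 55×1256 = 1140 + 69080 = 70220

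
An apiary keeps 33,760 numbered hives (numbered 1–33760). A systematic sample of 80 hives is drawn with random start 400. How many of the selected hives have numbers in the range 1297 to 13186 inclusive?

28

k = 33760/80 = 422
First selection ≥ 1297: 400 + ⌈(1297−400)/422⌉·422 = 400 + 3×422 = 1666
Last selection ≤ 13186: 400 + ⌊(13186−400)/422⌋·422 = 400 + 30×422 = 13060
Count = 30 − 3 + 1 = 28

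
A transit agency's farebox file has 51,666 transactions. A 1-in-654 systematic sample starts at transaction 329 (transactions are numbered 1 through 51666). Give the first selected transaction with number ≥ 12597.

k = 654
Steps past start: ⌈(12597 − 329)/654⌉ = ⌈12268/654⌉ = 19
Selected transaction: 329 + 19×654 = 12755

12755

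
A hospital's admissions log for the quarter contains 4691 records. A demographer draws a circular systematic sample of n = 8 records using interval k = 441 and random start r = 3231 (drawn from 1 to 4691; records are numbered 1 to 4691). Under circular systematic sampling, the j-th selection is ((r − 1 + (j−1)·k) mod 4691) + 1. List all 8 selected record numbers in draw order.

Selection 1: 3231
Selection 2: 3231 + 441 = 3672
Selection 3: 3672 + 441 = 4113
Selection 4: 4113 + 441 = 4554
Selection 5: 4554 + 441 = 4995 → 4995 − 4691 = 304
Selection 6: 304 + 441 = 745
Selection 7: 745 + 441 = 1186
Selection 8: 1186 + 441 = 1627

3231, 3672, 4113, 4554, 304, 745, 1186, 1627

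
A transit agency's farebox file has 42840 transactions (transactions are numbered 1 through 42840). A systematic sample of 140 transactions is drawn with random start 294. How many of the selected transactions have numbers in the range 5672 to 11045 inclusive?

k = 42840/140 = 306
First selection ≥ 5672: 294 + ⌈(5672−294)/306⌉·306 = 294 + 18×306 = 5802
Last selection ≤ 11045: 294 + ⌊(11045−294)/306⌋·306 = 294 + 35×306 = 11004
Count = 35 − 18 + 1 = 18

18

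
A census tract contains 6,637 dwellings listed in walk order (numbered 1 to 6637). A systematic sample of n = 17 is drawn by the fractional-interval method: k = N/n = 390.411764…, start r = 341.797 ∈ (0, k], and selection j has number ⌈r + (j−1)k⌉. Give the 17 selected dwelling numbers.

j=1: r + 0k = 341.797 → ⌈·⌉ = 342
j=2: r + 1k = 732.208764… → ⌈·⌉ = 733
j=3: r + 2k = 1122.620529… → ⌈·⌉ = 1123
j=4: r + 3k = 1513.032294… → ⌈·⌉ = 1514
j=5: r + 4k = 1903.444058… → ⌈·⌉ = 1904
j=6: r + 5k = 2293.855823… → ⌈·⌉ = 2294
j=7: r + 6k = 2684.267588… → ⌈·⌉ = 2685
j=8: r + 7k = 3074.679352… → ⌈·⌉ = 3075
j=9: r + 8k = 3465.091117… → ⌈·⌉ = 3466
j=10: r + 9k = 3855.502882… → ⌈·⌉ = 3856
j=11: r + 10k = 4245.914647… → ⌈·⌉ = 4246
j=12: r + 11k = 4636.326411… → ⌈·⌉ = 4637
j=13: r + 12k = 5026.738176… → ⌈·⌉ = 5027
j=14: r + 13k = 5417.149941… → ⌈·⌉ = 5418
j=15: r + 14k = 5807.561705… → ⌈·⌉ = 5808
j=16: r + 15k = 6197.973470… → ⌈·⌉ = 6198
j=17: r + 16k = 6588.385235… → ⌈·⌉ = 6589

342, 733, 1123, 1514, 1904, 2294, 2685, 3075, 3466, 3856, 4246, 4637, 5027, 5418, 5808, 6198, 6589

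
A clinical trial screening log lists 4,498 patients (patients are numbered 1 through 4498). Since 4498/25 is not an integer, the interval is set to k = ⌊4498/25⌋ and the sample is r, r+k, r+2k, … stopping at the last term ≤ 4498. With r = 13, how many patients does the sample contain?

k = ⌊4498/25⌋ = 179
Achieved size = ⌊(4498 − 13)/179⌋ + 1 = ⌊4485/179⌋ + 1 = 25 + 1 = 26
(last selection: 13 + 25×179 = 4488 ≤ 4498; next would be 4667 > 4498)

26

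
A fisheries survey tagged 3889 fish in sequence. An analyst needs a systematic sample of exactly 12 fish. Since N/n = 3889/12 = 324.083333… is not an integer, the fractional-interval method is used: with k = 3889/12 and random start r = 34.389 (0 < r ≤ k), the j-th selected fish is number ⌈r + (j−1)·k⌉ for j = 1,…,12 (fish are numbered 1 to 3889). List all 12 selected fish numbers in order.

35, 359, 683, 1007, 1331, 1655, 1979, 2303, 2628, 2952, 3276, 3600

j=1: r + 0k = 34.389 → ⌈·⌉ = 35
j=2: r + 1k = 358.472333… → ⌈·⌉ = 359
j=3: r + 2k = 682.555666… → ⌈·⌉ = 683
j=4: r + 3k = 1006.639 → ⌈·⌉ = 1007
j=5: r + 4k = 1330.722333… → ⌈·⌉ = 1331
j=6: r + 5k = 1654.805666… → ⌈·⌉ = 1655
j=7: r + 6k = 1978.889 → ⌈·⌉ = 1979
j=8: r + 7k = 2302.972333… → ⌈·⌉ = 2303
j=9: r + 8k = 2627.055666… → ⌈·⌉ = 2628
j=10: r + 9k = 2951.139 → ⌈·⌉ = 2952
j=11: r + 10k = 3275.222333… → ⌈·⌉ = 3276
j=12: r + 11k = 3599.305666… → ⌈·⌉ = 3600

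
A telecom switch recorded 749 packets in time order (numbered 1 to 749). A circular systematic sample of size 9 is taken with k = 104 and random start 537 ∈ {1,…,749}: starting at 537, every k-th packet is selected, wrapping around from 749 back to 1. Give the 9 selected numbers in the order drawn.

Selection 1: 537
Selection 2: 537 + 104 = 641
Selection 3: 641 + 104 = 745
Selection 4: 745 + 104 = 849 → 849 − 749 = 100
Selection 5: 100 + 104 = 204
Selection 6: 204 + 104 = 308
Selection 7: 308 + 104 = 412
Selection 8: 412 + 104 = 516
Selection 9: 516 + 104 = 620

537, 641, 745, 100, 204, 308, 412, 516, 620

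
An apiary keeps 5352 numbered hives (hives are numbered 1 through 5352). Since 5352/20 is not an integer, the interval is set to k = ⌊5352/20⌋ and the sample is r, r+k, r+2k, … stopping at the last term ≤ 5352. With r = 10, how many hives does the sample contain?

k = ⌊5352/20⌋ = 267
Achieved size = ⌊(5352 − 10)/267⌋ + 1 = ⌊5342/267⌋ + 1 = 20 + 1 = 21
(last selection: 10 + 20×267 = 5350 ≤ 5352; next would be 5617 > 5352)

21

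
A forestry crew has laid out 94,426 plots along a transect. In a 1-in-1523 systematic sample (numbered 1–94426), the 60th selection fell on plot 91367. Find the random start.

k = 1523
r = 91367 − (60−1)×1523 = 91367 − 89857 = 1510

1510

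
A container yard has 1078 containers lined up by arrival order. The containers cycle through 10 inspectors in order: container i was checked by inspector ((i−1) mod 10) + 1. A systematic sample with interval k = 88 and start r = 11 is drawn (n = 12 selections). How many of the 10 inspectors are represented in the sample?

5

Consecutive selections differ by k = 88, so their inspector numbers differ by 88 mod 10 = 8.
gcd(88, 10) = 2, so the sample visits 10/2 = 5 distinct residues mod 10.
Start 11 is inspector 1; the inspectors hit are 1, 3, 5, 7, 9.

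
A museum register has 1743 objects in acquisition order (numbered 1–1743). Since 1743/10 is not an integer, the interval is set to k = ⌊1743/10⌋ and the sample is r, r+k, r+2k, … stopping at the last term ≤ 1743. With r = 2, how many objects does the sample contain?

k = ⌊1743/10⌋ = 174
Achieved size = ⌊(1743 − 2)/174⌋ + 1 = ⌊1741/174⌋ + 1 = 10 + 1 = 11
(last selection: 2 + 10×174 = 1742 ≤ 1743; next would be 1916 > 1743)

11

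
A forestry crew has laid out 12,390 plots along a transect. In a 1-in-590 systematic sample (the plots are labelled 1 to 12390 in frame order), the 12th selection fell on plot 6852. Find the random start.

k = 590
r = 6852 − (12−1)×590 = 6852 − 6490 = 362

362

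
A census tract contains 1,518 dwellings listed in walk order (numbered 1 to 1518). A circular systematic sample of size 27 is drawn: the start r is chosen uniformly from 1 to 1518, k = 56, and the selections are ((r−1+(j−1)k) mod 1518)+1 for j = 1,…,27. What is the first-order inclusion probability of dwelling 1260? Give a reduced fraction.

9/506

For each position j, as r ranges over 1…1518 the j-th selection hits every dwelling exactly once, so dwelling 1260 is selected for exactly 27 of the 1518 starts.
Inclusion probability = 27/1518 = 9/506.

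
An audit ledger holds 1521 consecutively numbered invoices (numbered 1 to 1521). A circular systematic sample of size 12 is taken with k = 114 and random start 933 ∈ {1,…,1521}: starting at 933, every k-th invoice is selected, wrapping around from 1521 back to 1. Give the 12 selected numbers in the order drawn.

Selection 1: 933
Selection 2: 933 + 114 = 1047
Selection 3: 1047 + 114 = 1161
Selection 4: 1161 + 114 = 1275
Selection 5: 1275 + 114 = 1389
Selection 6: 1389 + 114 = 1503
Selection 7: 1503 + 114 = 1617 → 1617 − 1521 = 96
Selection 8: 96 + 114 = 210
Selection 9: 210 + 114 = 324
Selection 10: 324 + 114 = 438
Selection 11: 438 + 114 = 552
Selection 12: 552 + 114 = 666

933, 1047, 1161, 1275, 1389, 1503, 96, 210, 324, 438, 552, 666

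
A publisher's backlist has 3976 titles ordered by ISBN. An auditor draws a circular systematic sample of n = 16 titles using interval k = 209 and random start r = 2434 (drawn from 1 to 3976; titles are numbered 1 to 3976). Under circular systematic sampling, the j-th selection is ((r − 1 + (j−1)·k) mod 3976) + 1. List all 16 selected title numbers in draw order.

Selection 1: 2434
Selection 2: 2434 + 209 = 2643
Selection 3: 2643 + 209 = 2852
Selection 4: 2852 + 209 = 3061
Selection 5: 3061 + 209 = 3270
Selection 6: 3270 + 209 = 3479
Selection 7: 3479 + 209 = 3688
Selection 8: 3688 + 209 = 3897
Selection 9: 3897 + 209 = 4106 → 4106 − 3976 = 130
Selection 10: 130 + 209 = 339
Selection 11: 339 + 209 = 548
Selection 12: 548 + 209 = 757
Selection 13: 757 + 209 = 966
Selection 14: 966 + 209 = 1175
Selection 15: 1175 + 209 = 1384
Selection 16: 1384 + 209 = 1593

2434, 2643, 2852, 3061, 3270, 3479, 3688, 3897, 130, 339, 548, 757, 966, 1175, 1384, 1593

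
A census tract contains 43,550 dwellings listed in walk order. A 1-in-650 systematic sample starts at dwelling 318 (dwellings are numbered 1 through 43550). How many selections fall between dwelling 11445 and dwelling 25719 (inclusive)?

22

k = 650
First selection ≥ 11445: 318 + ⌈(11445−318)/650⌉·650 = 318 + 18×650 = 12018
Last selection ≤ 25719: 318 + ⌊(25719−318)/650⌋·650 = 318 + 39×650 = 25668
Count = 39 − 18 + 1 = 22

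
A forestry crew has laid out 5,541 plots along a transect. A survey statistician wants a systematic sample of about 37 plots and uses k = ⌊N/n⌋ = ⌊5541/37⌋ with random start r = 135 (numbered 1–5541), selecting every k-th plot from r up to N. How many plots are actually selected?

37

k = ⌊5541/37⌋ = 149
Achieved size = ⌊(5541 − 135)/149⌋ + 1 = ⌊5406/149⌋ + 1 = 36 + 1 = 37
(last selection: 135 + 36×149 = 5499 ≤ 5541; next would be 5648 > 5541)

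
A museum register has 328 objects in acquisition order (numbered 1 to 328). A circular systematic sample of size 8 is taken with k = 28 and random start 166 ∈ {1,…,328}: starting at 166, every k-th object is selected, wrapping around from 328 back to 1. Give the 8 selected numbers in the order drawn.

166, 194, 222, 250, 278, 306, 6, 34

Selection 1: 166
Selection 2: 166 + 28 = 194
Selection 3: 194 + 28 = 222
Selection 4: 222 + 28 = 250
Selection 5: 250 + 28 = 278
Selection 6: 278 + 28 = 306
Selection 7: 306 + 28 = 334 → 334 − 328 = 6
Selection 8: 6 + 28 = 34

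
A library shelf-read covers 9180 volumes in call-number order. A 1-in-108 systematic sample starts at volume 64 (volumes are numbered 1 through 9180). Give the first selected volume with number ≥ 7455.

k = 108
Steps past start: ⌈(7455 − 64)/108⌉ = ⌈7391/108⌉ = 69
Selected volume: 64 + 69×108 = 7516

7516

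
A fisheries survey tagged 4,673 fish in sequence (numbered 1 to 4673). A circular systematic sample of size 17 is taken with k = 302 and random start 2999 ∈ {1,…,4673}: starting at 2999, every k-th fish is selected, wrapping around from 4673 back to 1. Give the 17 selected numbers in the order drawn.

Selection 1: 2999
Selection 2: 2999 + 302 = 3301
Selection 3: 3301 + 302 = 3603
Selection 4: 3603 + 302 = 3905
Selection 5: 3905 + 302 = 4207
Selection 6: 4207 + 302 = 4509
Selection 7: 4509 + 302 = 4811 → 4811 − 4673 = 138
Selection 8: 138 + 302 = 440
Selection 9: 440 + 302 = 742
Selection 10: 742 + 302 = 1044
Selection 11: 1044 + 302 = 1346
Selection 12: 1346 + 302 = 1648
Selection 13: 1648 + 302 = 1950
Selection 14: 1950 + 302 = 2252
Selection 15: 2252 + 302 = 2554
Selection 16: 2554 + 302 = 2856
Selection 17: 2856 + 302 = 3158

2999, 3301, 3603, 3905, 4207, 4509, 138, 440, 742, 1044, 1346, 1648, 1950, 2252, 2554, 2856, 3158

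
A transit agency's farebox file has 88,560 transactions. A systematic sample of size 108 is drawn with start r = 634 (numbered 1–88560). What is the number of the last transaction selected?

88374

k = 88560/108 = 820
108th selection = r + (108−1)·k = 634 + 107×820 = 634 + 87740 = 88374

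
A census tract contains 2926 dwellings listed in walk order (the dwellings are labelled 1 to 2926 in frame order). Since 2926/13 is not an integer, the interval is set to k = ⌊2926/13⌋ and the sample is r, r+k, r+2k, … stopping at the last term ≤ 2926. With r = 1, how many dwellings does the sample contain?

k = ⌊2926/13⌋ = 225
Achieved size = ⌊(2926 − 1)/225⌋ + 1 = ⌊2925/225⌋ + 1 = 13 + 1 = 14
(last selection: 1 + 13×225 = 2926 ≤ 2926; next would be 3151 > 2926)

14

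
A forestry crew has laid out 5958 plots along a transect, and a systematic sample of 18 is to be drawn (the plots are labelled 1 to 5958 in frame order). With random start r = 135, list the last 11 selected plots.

k = N/n = 5958/18 = 331
8th selection = 135 + 7×331 = 2452
9th: 2452 + 331 = 2783
10th: 2783 + 331 = 3114
11th: 3114 + 331 = 3445
12th: 3445 + 331 = 3776
13th: 3776 + 331 = 4107
14th: 4107 + 331 = 4438
15th: 4438 + 331 = 4769
16th: 4769 + 331 = 5100
17th: 5100 + 331 = 5431
18th: 5431 + 331 = 5762

2452, 2783, 3114, 3445, 3776, 4107, 4438, 4769, 5100, 5431, 5762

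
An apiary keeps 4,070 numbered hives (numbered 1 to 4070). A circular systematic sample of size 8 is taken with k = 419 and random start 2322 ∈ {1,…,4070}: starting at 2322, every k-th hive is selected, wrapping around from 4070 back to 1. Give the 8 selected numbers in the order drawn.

2322, 2741, 3160, 3579, 3998, 347, 766, 1185

Selection 1: 2322
Selection 2: 2322 + 419 = 2741
Selection 3: 2741 + 419 = 3160
Selection 4: 3160 + 419 = 3579
Selection 5: 3579 + 419 = 3998
Selection 6: 3998 + 419 = 4417 → 4417 − 4070 = 347
Selection 7: 347 + 419 = 766
Selection 8: 766 + 419 = 1185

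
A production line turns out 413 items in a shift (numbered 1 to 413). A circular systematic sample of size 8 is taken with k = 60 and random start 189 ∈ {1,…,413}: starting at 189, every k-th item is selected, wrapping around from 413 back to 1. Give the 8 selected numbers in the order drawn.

189, 249, 309, 369, 16, 76, 136, 196

Selection 1: 189
Selection 2: 189 + 60 = 249
Selection 3: 249 + 60 = 309
Selection 4: 309 + 60 = 369
Selection 5: 369 + 60 = 429 → 429 − 413 = 16
Selection 6: 16 + 60 = 76
Selection 7: 76 + 60 = 136
Selection 8: 136 + 60 = 196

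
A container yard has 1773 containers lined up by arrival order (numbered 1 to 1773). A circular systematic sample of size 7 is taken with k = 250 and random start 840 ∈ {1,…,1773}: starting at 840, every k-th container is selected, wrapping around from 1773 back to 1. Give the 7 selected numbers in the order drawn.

Selection 1: 840
Selection 2: 840 + 250 = 1090
Selection 3: 1090 + 250 = 1340
Selection 4: 1340 + 250 = 1590
Selection 5: 1590 + 250 = 1840 → 1840 − 1773 = 67
Selection 6: 67 + 250 = 317
Selection 7: 317 + 250 = 567

840, 1090, 1340, 1590, 67, 317, 567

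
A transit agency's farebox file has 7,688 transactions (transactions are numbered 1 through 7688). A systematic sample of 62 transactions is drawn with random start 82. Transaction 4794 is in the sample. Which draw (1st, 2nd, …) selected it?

39

k = 7688/62 = 124
position = (4794 − 82)/124 + 1 = 4712/124 + 1 = 38 + 1 = 39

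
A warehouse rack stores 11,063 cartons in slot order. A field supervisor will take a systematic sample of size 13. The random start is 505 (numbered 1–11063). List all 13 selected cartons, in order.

505, 1356, 2207, 3058, 3909, 4760, 5611, 6462, 7313, 8164, 9015, 9866, 10717

k = N/n = 11063/13 = 851
carton 1: 505
carton 2: 505 + 851 = 1356
carton 3: 1356 + 851 = 2207
carton 4: 2207 + 851 = 3058
carton 5: 3058 + 851 = 3909
carton 6: 3909 + 851 = 4760
carton 7: 4760 + 851 = 5611
carton 8: 5611 + 851 = 6462
carton 9: 6462 + 851 = 7313
carton 10: 7313 + 851 = 8164
carton 11: 8164 + 851 = 9015
carton 12: 9015 + 851 = 9866
carton 13: 9866 + 851 = 10717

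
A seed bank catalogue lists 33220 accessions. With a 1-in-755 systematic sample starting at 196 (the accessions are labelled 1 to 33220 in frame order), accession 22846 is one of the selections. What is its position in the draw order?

k = 755
position = (22846 − 196)/755 + 1 = 22650/755 + 1 = 30 + 1 = 31

31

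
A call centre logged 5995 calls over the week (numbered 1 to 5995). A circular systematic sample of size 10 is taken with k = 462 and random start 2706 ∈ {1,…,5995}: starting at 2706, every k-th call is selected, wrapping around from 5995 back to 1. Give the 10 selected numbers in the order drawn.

Selection 1: 2706
Selection 2: 2706 + 462 = 3168
Selection 3: 3168 + 462 = 3630
Selection 4: 3630 + 462 = 4092
Selection 5: 4092 + 462 = 4554
Selection 6: 4554 + 462 = 5016
Selection 7: 5016 + 462 = 5478
Selection 8: 5478 + 462 = 5940
Selection 9: 5940 + 462 = 6402 → 6402 − 5995 = 407
Selection 10: 407 + 462 = 869

2706, 3168, 3630, 4092, 4554, 5016, 5478, 5940, 407, 869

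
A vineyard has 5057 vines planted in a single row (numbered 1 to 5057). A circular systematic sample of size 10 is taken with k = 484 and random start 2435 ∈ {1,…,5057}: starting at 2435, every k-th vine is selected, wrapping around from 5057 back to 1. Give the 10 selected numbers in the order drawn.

2435, 2919, 3403, 3887, 4371, 4855, 282, 766, 1250, 1734

Selection 1: 2435
Selection 2: 2435 + 484 = 2919
Selection 3: 2919 + 484 = 3403
Selection 4: 3403 + 484 = 3887
Selection 5: 3887 + 484 = 4371
Selection 6: 4371 + 484 = 4855
Selection 7: 4855 + 484 = 5339 → 5339 − 5057 = 282
Selection 8: 282 + 484 = 766
Selection 9: 766 + 484 = 1250
Selection 10: 1250 + 484 = 1734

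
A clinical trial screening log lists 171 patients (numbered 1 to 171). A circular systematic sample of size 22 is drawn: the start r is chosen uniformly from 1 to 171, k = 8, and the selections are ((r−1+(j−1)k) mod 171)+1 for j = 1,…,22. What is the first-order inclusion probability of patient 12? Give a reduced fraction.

22/171

For each position j, as r ranges over 1…171 the j-th selection hits every patient exactly once, so patient 12 is selected for exactly 22 of the 171 starts.
Inclusion probability = 22/171.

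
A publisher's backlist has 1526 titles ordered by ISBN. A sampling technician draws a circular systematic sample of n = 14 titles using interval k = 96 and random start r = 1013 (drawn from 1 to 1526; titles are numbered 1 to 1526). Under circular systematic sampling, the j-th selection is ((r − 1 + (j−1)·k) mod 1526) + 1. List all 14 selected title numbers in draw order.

Selection 1: 1013
Selection 2: 1013 + 96 = 1109
Selection 3: 1109 + 96 = 1205
Selection 4: 1205 + 96 = 1301
Selection 5: 1301 + 96 = 1397
Selection 6: 1397 + 96 = 1493
Selection 7: 1493 + 96 = 1589 → 1589 − 1526 = 63
Selection 8: 63 + 96 = 159
Selection 9: 159 + 96 = 255
Selection 10: 255 + 96 = 351
Selection 11: 351 + 96 = 447
Selection 12: 447 + 96 = 543
Selection 13: 543 + 96 = 639
Selection 14: 639 + 96 = 735

1013, 1109, 1205, 1301, 1397, 1493, 63, 159, 255, 351, 447, 543, 639, 735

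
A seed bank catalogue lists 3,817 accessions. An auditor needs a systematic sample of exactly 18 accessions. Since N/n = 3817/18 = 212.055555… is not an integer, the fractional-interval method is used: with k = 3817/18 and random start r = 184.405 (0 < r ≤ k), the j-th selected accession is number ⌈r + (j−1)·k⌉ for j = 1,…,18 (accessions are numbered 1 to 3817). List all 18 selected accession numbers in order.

j=1: r + 0k = 184.405 → ⌈·⌉ = 185
j=2: r + 1k = 396.460555… → ⌈·⌉ = 397
j=3: r + 2k = 608.516111… → ⌈·⌉ = 609
j=4: r + 3k = 820.571666… → ⌈·⌉ = 821
j=5: r + 4k = 1032.627222… → ⌈·⌉ = 1033
j=6: r + 5k = 1244.682777… → ⌈·⌉ = 1245
j=7: r + 6k = 1456.738333… → ⌈·⌉ = 1457
j=8: r + 7k = 1668.793888… → ⌈·⌉ = 1669
j=9: r + 8k = 1880.849444… → ⌈·⌉ = 1881
j=10: r + 9k = 2092.905 → ⌈·⌉ = 2093
j=11: r + 10k = 2304.960555… → ⌈·⌉ = 2305
j=12: r + 11k = 2517.016111… → ⌈·⌉ = 2518
j=13: r + 12k = 2729.071666… → ⌈·⌉ = 2730
j=14: r + 13k = 2941.127222… → ⌈·⌉ = 2942
j=15: r + 14k = 3153.182777… → ⌈·⌉ = 3154
j=16: r + 15k = 3365.238333… → ⌈·⌉ = 3366
j=17: r + 16k = 3577.293888… → ⌈·⌉ = 3578
j=18: r + 17k = 3789.349444… → ⌈·⌉ = 3790

185, 397, 609, 821, 1033, 1245, 1457, 1669, 1881, 2093, 2305, 2518, 2730, 2942, 3154, 3366, 3578, 3790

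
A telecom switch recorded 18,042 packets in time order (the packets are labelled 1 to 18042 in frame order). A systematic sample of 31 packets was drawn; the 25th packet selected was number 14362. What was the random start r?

394

k = 18042/31 = 582
r = 14362 − (25−1)×582 = 14362 − 13968 = 394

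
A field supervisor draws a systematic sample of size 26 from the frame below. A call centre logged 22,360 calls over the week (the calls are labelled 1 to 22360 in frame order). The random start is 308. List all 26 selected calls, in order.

308, 1168, 2028, 2888, 3748, 4608, 5468, 6328, 7188, 8048, 8908, 9768, 10628, 11488, 12348, 13208, 14068, 14928, 15788, 16648, 17508, 18368, 19228, 20088, 20948, 21808

k = N/n = 22360/26 = 860
call 1: 308
call 2: 308 + 860 = 1168
call 3: 1168 + 860 = 2028
call 4: 2028 + 860 = 2888
call 5: 2888 + 860 = 3748
call 6: 3748 + 860 = 4608
call 7: 4608 + 860 = 5468
call 8: 5468 + 860 = 6328
call 9: 6328 + 860 = 7188
call 10: 7188 + 860 = 8048
call 11: 8048 + 860 = 8908
call 12: 8908 + 860 = 9768
call 13: 9768 + 860 = 10628
call 14: 10628 + 860 = 11488
call 15: 11488 + 860 = 12348
call 16: 12348 + 860 = 13208
call 17: 13208 + 860 = 14068
call 18: 14068 + 860 = 14928
call 19: 14928 + 860 = 15788
call 20: 15788 + 860 = 16648
call 21: 16648 + 860 = 17508
call 22: 17508 + 860 = 18368
call 23: 18368 + 860 = 19228
call 24: 19228 + 860 = 20088
call 25: 20088 + 860 = 20948
call 26: 20948 + 860 = 21808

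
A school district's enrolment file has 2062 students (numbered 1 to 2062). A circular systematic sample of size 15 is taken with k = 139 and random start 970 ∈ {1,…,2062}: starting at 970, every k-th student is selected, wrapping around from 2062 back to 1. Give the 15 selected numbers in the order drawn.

Selection 1: 970
Selection 2: 970 + 139 = 1109
Selection 3: 1109 + 139 = 1248
Selection 4: 1248 + 139 = 1387
Selection 5: 1387 + 139 = 1526
Selection 6: 1526 + 139 = 1665
Selection 7: 1665 + 139 = 1804
Selection 8: 1804 + 139 = 1943
Selection 9: 1943 + 139 = 2082 → 2082 − 2062 = 20
Selection 10: 20 + 139 = 159
Selection 11: 159 + 139 = 298
Selection 12: 298 + 139 = 437
Selection 13: 437 + 139 = 576
Selection 14: 576 + 139 = 715
Selection 15: 715 + 139 = 854

970, 1109, 1248, 1387, 1526, 1665, 1804, 1943, 20, 159, 298, 437, 576, 715, 854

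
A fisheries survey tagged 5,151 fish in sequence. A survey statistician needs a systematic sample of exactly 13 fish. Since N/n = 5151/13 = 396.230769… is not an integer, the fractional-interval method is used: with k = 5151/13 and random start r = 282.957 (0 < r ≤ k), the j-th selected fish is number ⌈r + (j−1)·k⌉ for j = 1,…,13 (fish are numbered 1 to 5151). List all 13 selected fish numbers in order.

283, 680, 1076, 1472, 1868, 2265, 2661, 3057, 3453, 3850, 4246, 4642, 5038

j=1: r + 0k = 282.957 → ⌈·⌉ = 283
j=2: r + 1k = 679.187769… → ⌈·⌉ = 680
j=3: r + 2k = 1075.418538… → ⌈·⌉ = 1076
j=4: r + 3k = 1471.649307… → ⌈·⌉ = 1472
j=5: r + 4k = 1867.880076… → ⌈·⌉ = 1868
j=6: r + 5k = 2264.110846… → ⌈·⌉ = 2265
j=7: r + 6k = 2660.341615… → ⌈·⌉ = 2661
j=8: r + 7k = 3056.572384… → ⌈·⌉ = 3057
j=9: r + 8k = 3452.803153… → ⌈·⌉ = 3453
j=10: r + 9k = 3849.033923… → ⌈·⌉ = 3850
j=11: r + 10k = 4245.264692… → ⌈·⌉ = 4246
j=12: r + 11k = 4641.495461… → ⌈·⌉ = 4642
j=13: r + 12k = 5037.726230… → ⌈·⌉ = 5038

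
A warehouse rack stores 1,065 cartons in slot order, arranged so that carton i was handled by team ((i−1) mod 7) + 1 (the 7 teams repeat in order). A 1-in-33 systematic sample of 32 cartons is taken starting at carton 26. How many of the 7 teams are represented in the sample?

7

Consecutive selections differ by k = 33, so their team numbers differ by 33 mod 7 = 5.
gcd(33, 7) = 1, so the sample visits 7/1 = 7 distinct residues mod 7.
Start 26 is team 5; the teams hit are 1, 2, 3, 4, 5, 6, 7.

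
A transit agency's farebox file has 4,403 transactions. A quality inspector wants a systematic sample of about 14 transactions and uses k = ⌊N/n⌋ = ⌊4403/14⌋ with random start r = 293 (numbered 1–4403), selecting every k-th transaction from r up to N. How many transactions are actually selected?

14

k = ⌊4403/14⌋ = 314
Achieved size = ⌊(4403 − 293)/314⌋ + 1 = ⌊4110/314⌋ + 1 = 13 + 1 = 14
(last selection: 293 + 13×314 = 4375 ≤ 4403; next would be 4689 > 4403)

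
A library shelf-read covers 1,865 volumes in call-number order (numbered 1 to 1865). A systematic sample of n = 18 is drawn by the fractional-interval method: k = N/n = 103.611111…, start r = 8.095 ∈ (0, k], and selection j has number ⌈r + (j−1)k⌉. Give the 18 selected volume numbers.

j=1: r + 0k = 8.095 → ⌈·⌉ = 9
j=2: r + 1k = 111.706111… → ⌈·⌉ = 112
j=3: r + 2k = 215.317222… → ⌈·⌉ = 216
j=4: r + 3k = 318.928333… → ⌈·⌉ = 319
j=5: r + 4k = 422.539444… → ⌈·⌉ = 423
j=6: r + 5k = 526.150555… → ⌈·⌉ = 527
j=7: r + 6k = 629.761666… → ⌈·⌉ = 630
j=8: r + 7k = 733.372777… → ⌈·⌉ = 734
j=9: r + 8k = 836.983888… → ⌈·⌉ = 837
j=10: r + 9k = 940.595 → ⌈·⌉ = 941
j=11: r + 10k = 1044.206111… → ⌈·⌉ = 1045
j=12: r + 11k = 1147.817222… → ⌈·⌉ = 1148
j=13: r + 12k = 1251.428333… → ⌈·⌉ = 1252
j=14: r + 13k = 1355.039444… → ⌈·⌉ = 1356
j=15: r + 14k = 1458.650555… → ⌈·⌉ = 1459
j=16: r + 15k = 1562.261666… → ⌈·⌉ = 1563
j=17: r + 16k = 1665.872777… → ⌈·⌉ = 1666
j=18: r + 17k = 1769.483888… → ⌈·⌉ = 1770

9, 112, 216, 319, 423, 527, 630, 734, 837, 941, 1045, 1148, 1252, 1356, 1459, 1563, 1666, 1770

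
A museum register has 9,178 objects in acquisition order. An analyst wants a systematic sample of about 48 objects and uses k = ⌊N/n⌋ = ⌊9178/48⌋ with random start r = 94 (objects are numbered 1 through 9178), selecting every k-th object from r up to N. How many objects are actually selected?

48

k = ⌊9178/48⌋ = 191
Achieved size = ⌊(9178 − 94)/191⌋ + 1 = ⌊9084/191⌋ + 1 = 47 + 1 = 48
(last selection: 94 + 47×191 = 9071 ≤ 9178; next would be 9262 > 9178)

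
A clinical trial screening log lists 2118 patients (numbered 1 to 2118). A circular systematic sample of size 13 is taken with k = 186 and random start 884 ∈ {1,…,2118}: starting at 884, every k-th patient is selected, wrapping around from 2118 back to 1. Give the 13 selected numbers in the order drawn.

Selection 1: 884
Selection 2: 884 + 186 = 1070
Selection 3: 1070 + 186 = 1256
Selection 4: 1256 + 186 = 1442
Selection 5: 1442 + 186 = 1628
Selection 6: 1628 + 186 = 1814
Selection 7: 1814 + 186 = 2000
Selection 8: 2000 + 186 = 2186 → 2186 − 2118 = 68
Selection 9: 68 + 186 = 254
Selection 10: 254 + 186 = 440
Selection 11: 440 + 186 = 626
Selection 12: 626 + 186 = 812
Selection 13: 812 + 186 = 998

884, 1070, 1256, 1442, 1628, 1814, 2000, 68, 254, 440, 626, 812, 998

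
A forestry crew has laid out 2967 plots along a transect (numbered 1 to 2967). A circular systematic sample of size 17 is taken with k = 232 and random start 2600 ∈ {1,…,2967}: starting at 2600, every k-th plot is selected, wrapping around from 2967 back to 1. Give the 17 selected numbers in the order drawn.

2600, 2832, 97, 329, 561, 793, 1025, 1257, 1489, 1721, 1953, 2185, 2417, 2649, 2881, 146, 378

Selection 1: 2600
Selection 2: 2600 + 232 = 2832
Selection 3: 2832 + 232 = 3064 → 3064 − 2967 = 97
Selection 4: 97 + 232 = 329
Selection 5: 329 + 232 = 561
Selection 6: 561 + 232 = 793
Selection 7: 793 + 232 = 1025
Selection 8: 1025 + 232 = 1257
Selection 9: 1257 + 232 = 1489
Selection 10: 1489 + 232 = 1721
Selection 11: 1721 + 232 = 1953
Selection 12: 1953 + 232 = 2185
Selection 13: 2185 + 232 = 2417
Selection 14: 2417 + 232 = 2649
Selection 15: 2649 + 232 = 2881
Selection 16: 2881 + 232 = 3113 → 3113 − 2967 = 146
Selection 17: 146 + 232 = 378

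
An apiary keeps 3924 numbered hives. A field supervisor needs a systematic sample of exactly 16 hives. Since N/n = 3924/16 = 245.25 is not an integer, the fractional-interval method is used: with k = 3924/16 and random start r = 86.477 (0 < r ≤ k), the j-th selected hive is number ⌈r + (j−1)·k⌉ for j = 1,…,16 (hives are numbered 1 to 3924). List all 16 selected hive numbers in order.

j=1: r + 0k = 86.477 → ⌈·⌉ = 87
j=2: r + 1k = 331.727 → ⌈·⌉ = 332
j=3: r + 2k = 576.977 → ⌈·⌉ = 577
j=4: r + 3k = 822.227 → ⌈·⌉ = 823
j=5: r + 4k = 1067.477 → ⌈·⌉ = 1068
j=6: r + 5k = 1312.727 → ⌈·⌉ = 1313
j=7: r + 6k = 1557.977 → ⌈·⌉ = 1558
j=8: r + 7k = 1803.227 → ⌈·⌉ = 1804
j=9: r + 8k = 2048.477 → ⌈·⌉ = 2049
j=10: r + 9k = 2293.727 → ⌈·⌉ = 2294
j=11: r + 10k = 2538.977 → ⌈·⌉ = 2539
j=12: r + 11k = 2784.227 → ⌈·⌉ = 2785
j=13: r + 12k = 3029.477 → ⌈·⌉ = 3030
j=14: r + 13k = 3274.727 → ⌈·⌉ = 3275
j=15: r + 14k = 3519.977 → ⌈·⌉ = 3520
j=16: r + 15k = 3765.227 → ⌈·⌉ = 3766

87, 332, 577, 823, 1068, 1313, 1558, 1804, 2049, 2294, 2539, 2785, 3030, 3275, 3520, 3766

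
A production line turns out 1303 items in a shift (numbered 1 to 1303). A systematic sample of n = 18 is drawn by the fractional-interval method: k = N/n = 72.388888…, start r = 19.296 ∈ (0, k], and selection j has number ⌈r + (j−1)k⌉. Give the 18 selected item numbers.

j=1: r + 0k = 19.296 → ⌈·⌉ = 20
j=2: r + 1k = 91.684888… → ⌈·⌉ = 92
j=3: r + 2k = 164.073777… → ⌈·⌉ = 165
j=4: r + 3k = 236.462666… → ⌈·⌉ = 237
j=5: r + 4k = 308.851555… → ⌈·⌉ = 309
j=6: r + 5k = 381.240444… → ⌈·⌉ = 382
j=7: r + 6k = 453.629333… → ⌈·⌉ = 454
j=8: r + 7k = 526.018222… → ⌈·⌉ = 527
j=9: r + 8k = 598.407111… → ⌈·⌉ = 599
j=10: r + 9k = 670.796 → ⌈·⌉ = 671
j=11: r + 10k = 743.184888… → ⌈·⌉ = 744
j=12: r + 11k = 815.573777… → ⌈·⌉ = 816
j=13: r + 12k = 887.962666… → ⌈·⌉ = 888
j=14: r + 13k = 960.351555… → ⌈·⌉ = 961
j=15: r + 14k = 1032.740444… → ⌈·⌉ = 1033
j=16: r + 15k = 1105.129333… → ⌈·⌉ = 1106
j=17: r + 16k = 1177.518222… → ⌈·⌉ = 1178
j=18: r + 17k = 1249.907111… → ⌈·⌉ = 1250

20, 92, 165, 237, 309, 382, 454, 527, 599, 671, 744, 816, 888, 961, 1033, 1106, 1178, 1250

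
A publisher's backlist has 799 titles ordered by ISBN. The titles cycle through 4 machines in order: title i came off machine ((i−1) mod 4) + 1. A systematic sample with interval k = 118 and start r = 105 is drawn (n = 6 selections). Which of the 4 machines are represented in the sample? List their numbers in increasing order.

Consecutive selections differ by k = 118, so their machine numbers differ by 118 mod 4 = 2.
gcd(118, 4) = 2, so the sample visits 4/2 = 2 distinct residues mod 4.
Start 105 is machine 1; the machines hit are 1, 3.

1, 3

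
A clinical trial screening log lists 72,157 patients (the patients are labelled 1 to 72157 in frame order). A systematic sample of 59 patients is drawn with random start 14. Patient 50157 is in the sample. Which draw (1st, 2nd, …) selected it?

k = 72157/59 = 1223
position = (50157 − 14)/1223 + 1 = 50143/1223 + 1 = 41 + 1 = 42

42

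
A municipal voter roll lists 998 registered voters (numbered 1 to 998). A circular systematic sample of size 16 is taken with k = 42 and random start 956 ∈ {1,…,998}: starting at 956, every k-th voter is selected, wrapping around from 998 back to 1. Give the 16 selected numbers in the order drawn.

Selection 1: 956
Selection 2: 956 + 42 = 998
Selection 3: 998 + 42 = 1040 → 1040 − 998 = 42
Selection 4: 42 + 42 = 84
Selection 5: 84 + 42 = 126
Selection 6: 126 + 42 = 168
Selection 7: 168 + 42 = 210
Selection 8: 210 + 42 = 252
Selection 9: 252 + 42 = 294
Selection 10: 294 + 42 = 336
Selection 11: 336 + 42 = 378
Selection 12: 378 + 42 = 420
Selection 13: 420 + 42 = 462
Selection 14: 462 + 42 = 504
Selection 15: 504 + 42 = 546
Selection 16: 546 + 42 = 588

956, 998, 42, 84, 126, 168, 210, 252, 294, 336, 378, 420, 462, 504, 546, 588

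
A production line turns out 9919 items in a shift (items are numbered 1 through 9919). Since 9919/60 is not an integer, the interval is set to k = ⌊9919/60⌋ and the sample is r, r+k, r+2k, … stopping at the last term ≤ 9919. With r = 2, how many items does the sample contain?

61

k = ⌊9919/60⌋ = 165
Achieved size = ⌊(9919 − 2)/165⌋ + 1 = ⌊9917/165⌋ + 1 = 60 + 1 = 61
(last selection: 2 + 60×165 = 9902 ≤ 9919; next would be 10067 > 9919)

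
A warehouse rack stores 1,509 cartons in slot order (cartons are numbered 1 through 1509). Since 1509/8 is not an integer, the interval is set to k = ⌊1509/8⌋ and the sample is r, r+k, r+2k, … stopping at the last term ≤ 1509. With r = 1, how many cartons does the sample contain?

9

k = ⌊1509/8⌋ = 188
Achieved size = ⌊(1509 − 1)/188⌋ + 1 = ⌊1508/188⌋ + 1 = 8 + 1 = 9
(last selection: 1 + 8×188 = 1505 ≤ 1509; next would be 1693 > 1509)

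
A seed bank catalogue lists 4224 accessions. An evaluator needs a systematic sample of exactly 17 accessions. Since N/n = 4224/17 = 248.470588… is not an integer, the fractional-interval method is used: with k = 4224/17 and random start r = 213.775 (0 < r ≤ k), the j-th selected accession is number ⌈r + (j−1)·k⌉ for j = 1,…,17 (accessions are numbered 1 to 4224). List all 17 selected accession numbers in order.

214, 463, 711, 960, 1208, 1457, 1705, 1954, 2202, 2451, 2699, 2947, 3196, 3444, 3693, 3941, 4190

j=1: r + 0k = 213.775 → ⌈·⌉ = 214
j=2: r + 1k = 462.245588… → ⌈·⌉ = 463
j=3: r + 2k = 710.716176… → ⌈·⌉ = 711
j=4: r + 3k = 959.186764… → ⌈·⌉ = 960
j=5: r + 4k = 1207.657352… → ⌈·⌉ = 1208
j=6: r + 5k = 1456.127941… → ⌈·⌉ = 1457
j=7: r + 6k = 1704.598529… → ⌈·⌉ = 1705
j=8: r + 7k = 1953.069117… → ⌈·⌉ = 1954
j=9: r + 8k = 2201.539705… → ⌈·⌉ = 2202
j=10: r + 9k = 2450.010294… → ⌈·⌉ = 2451
j=11: r + 10k = 2698.480882… → ⌈·⌉ = 2699
j=12: r + 11k = 2946.951470… → ⌈·⌉ = 2947
j=13: r + 12k = 3195.422058… → ⌈·⌉ = 3196
j=14: r + 13k = 3443.892647… → ⌈·⌉ = 3444
j=15: r + 14k = 3692.363235… → ⌈·⌉ = 3693
j=16: r + 15k = 3940.833823… → ⌈·⌉ = 3941
j=17: r + 16k = 4189.304411… → ⌈·⌉ = 4190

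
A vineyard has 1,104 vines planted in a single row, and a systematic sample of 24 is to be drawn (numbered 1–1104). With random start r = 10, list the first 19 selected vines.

k = N/n = 1104/24 = 46
vine 1: 10
vine 2: 10 + 46 = 56
vine 3: 56 + 46 = 102
vine 4: 102 + 46 = 148
vine 5: 148 + 46 = 194
vine 6: 194 + 46 = 240
vine 7: 240 + 46 = 286
vine 8: 286 + 46 = 332
vine 9: 332 + 46 = 378
vine 10: 378 + 46 = 424
vine 11: 424 + 46 = 470
vine 12: 470 + 46 = 516
vine 13: 516 + 46 = 562
vine 14: 562 + 46 = 608
vine 15: 608 + 46 = 654
vine 16: 654 + 46 = 700
vine 17: 700 + 46 = 746
vine 18: 746 + 46 = 792
vine 19: 792 + 46 = 838

10, 56, 102, 148, 194, 240, 286, 332, 378, 424, 470, 516, 562, 608, 654, 700, 746, 792, 838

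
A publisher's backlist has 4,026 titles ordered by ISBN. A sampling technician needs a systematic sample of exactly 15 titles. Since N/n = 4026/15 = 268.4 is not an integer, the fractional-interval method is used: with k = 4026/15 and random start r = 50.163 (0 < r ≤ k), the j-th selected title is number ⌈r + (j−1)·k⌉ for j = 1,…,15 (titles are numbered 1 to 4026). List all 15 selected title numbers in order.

51, 319, 587, 856, 1124, 1393, 1661, 1929, 2198, 2466, 2735, 3003, 3271, 3540, 3808

j=1: r + 0k = 50.163 → ⌈·⌉ = 51
j=2: r + 1k = 318.563 → ⌈·⌉ = 319
j=3: r + 2k = 586.963 → ⌈·⌉ = 587
j=4: r + 3k = 855.363 → ⌈·⌉ = 856
j=5: r + 4k = 1123.763 → ⌈·⌉ = 1124
j=6: r + 5k = 1392.163 → ⌈·⌉ = 1393
j=7: r + 6k = 1660.563 → ⌈·⌉ = 1661
j=8: r + 7k = 1928.963 → ⌈·⌉ = 1929
j=9: r + 8k = 2197.363 → ⌈·⌉ = 2198
j=10: r + 9k = 2465.763 → ⌈·⌉ = 2466
j=11: r + 10k = 2734.163 → ⌈·⌉ = 2735
j=12: r + 11k = 3002.563 → ⌈·⌉ = 3003
j=13: r + 12k = 3270.963 → ⌈·⌉ = 3271
j=14: r + 13k = 3539.363 → ⌈·⌉ = 3540
j=15: r + 14k = 3807.763 → ⌈·⌉ = 3808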